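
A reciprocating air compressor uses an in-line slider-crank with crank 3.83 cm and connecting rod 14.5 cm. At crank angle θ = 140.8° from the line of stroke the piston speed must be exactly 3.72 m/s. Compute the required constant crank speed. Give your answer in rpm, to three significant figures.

1850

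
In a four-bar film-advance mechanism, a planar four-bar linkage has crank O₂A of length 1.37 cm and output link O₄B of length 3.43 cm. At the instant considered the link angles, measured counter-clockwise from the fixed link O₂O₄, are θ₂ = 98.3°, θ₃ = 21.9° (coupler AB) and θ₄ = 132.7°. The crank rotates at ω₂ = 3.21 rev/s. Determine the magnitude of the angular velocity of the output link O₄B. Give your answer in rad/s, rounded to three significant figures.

8.38

ω₂ = 20.17 rad/s (from 3.21 rev/s).
Differentiating the loop-closure r₂e^{iθ₂}+r₃e^{iθ₃}=r₁+r₄e^{iθ₄} gives r₂ω₂e^{iθ₂}+r₃ω₃e^{iθ₃}=r₄ω₄e^{iθ₄}.
Eliminating the other unknown: ω₄ = r₂ω₂ sin(θ₂−θ₃) / [r₄ sin(θ₄−θ₃)].
Numerator sine = +0.97196; denominator sine = +0.93483.
Result = 0.0137·20.17·(+0.97196) / (0.0343·(+0.93483)) = +8.3759 rad/s; magnitude 8.3759 rad/s.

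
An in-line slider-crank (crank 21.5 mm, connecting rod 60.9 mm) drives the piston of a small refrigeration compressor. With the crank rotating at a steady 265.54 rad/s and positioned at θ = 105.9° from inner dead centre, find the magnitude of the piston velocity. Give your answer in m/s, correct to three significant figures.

ω = 265.5 rad/s
For an in-line slider-crank, x = r cosθ + √(L² − r² sin²θ), so v = −rω sinθ·[1 + r cosθ/√(L² − r² sin²θ)].
With r = 0.0215 m, L = 0.0609 m, θ = 105.9°: √(L² − r² sin²θ) = 0.057282 m.
v = −0.0215·265.5·0.96174·[1 + 0.0215·-0.27396/0.057282] = -4.9261 m/s.
|v| = 4.9261 m/s.

4.93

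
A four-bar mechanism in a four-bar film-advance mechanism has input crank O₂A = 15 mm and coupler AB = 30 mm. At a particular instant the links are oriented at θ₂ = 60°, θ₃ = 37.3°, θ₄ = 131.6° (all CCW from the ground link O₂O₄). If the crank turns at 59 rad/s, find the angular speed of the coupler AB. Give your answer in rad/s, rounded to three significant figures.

28.1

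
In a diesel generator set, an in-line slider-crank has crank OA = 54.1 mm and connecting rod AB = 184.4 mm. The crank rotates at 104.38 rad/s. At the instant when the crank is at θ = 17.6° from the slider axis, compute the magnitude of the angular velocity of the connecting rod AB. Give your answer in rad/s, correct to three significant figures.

29.3

ω = 104.4 rad/s
The rod makes angle φ with the slider axis where L sinφ = r sinθ; differentiating, L cosφ·φ̇ = r ω cosθ.
L cosφ = √(L² − r² sin²θ) = 0.18367 m.
|ω_rod| = r ω |cosθ| / √(L² − r² sin²θ) = 0.0541·104.4·0.95319/0.18367 = 29.305 rad/s.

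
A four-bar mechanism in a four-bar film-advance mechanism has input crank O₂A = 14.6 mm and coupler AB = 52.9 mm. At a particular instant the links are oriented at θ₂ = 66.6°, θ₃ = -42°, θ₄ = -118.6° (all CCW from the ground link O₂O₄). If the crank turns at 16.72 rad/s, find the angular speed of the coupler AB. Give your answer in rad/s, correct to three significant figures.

ω₂ = 16.72 rad/s
Differentiating the loop-closure r₂e^{iθ₂}+r₃e^{iθ₃}=r₁+r₄e^{iθ₄} gives r₂ω₂e^{iθ₂}+r₃ω₃e^{iθ₃}=r₄ω₄e^{iθ₄}.
Eliminating the other unknown: ω₃ = r₂ω₂ sin(θ₄−θ₂) / [r₃ sin(θ₃−θ₄)].
Numerator sine = +0.09063; denominator sine = +0.97278.
Result = 0.0146·16.72·(+0.09063) / (0.0529·(+0.97278)) = +0.42994 rad/s; magnitude 0.42994 rad/s.

0.430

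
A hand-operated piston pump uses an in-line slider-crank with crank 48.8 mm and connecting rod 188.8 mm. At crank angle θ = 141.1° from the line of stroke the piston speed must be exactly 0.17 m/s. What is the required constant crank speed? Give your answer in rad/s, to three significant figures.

For an in-line slider-crank, |v_piston| = rω|sinθ|·[1 + r cosθ/√(L² − r² sin²θ)].
With r = 0.0488 m, L = 0.1888 m, θ = 141.1°: the bracketed kinematic factor |dx/dθ| = 0.024397 m.
ω = v/|dx/dθ| = 0.17/0.024397 = 6.968 rad/s.

6.97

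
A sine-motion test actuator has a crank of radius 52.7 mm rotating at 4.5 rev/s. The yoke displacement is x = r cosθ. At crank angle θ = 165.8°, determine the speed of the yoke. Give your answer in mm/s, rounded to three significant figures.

366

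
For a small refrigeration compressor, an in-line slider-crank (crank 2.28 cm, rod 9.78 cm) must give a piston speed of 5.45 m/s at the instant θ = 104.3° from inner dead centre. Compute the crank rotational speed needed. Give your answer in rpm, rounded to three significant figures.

2500

For an in-line slider-crank, |v_piston| = rω|sinθ|·[1 + r cosθ/√(L² − r² sin²θ)].
With r = 0.0228 m, L = 0.0978 m, θ = 104.3°: the bracketed kinematic factor |dx/dθ| = 0.020788 m.
ω = v/|dx/dθ| = 5.45/0.020788 = 262.18 rad/s.
N = 60ω/(2π) = 2503.6 rpm.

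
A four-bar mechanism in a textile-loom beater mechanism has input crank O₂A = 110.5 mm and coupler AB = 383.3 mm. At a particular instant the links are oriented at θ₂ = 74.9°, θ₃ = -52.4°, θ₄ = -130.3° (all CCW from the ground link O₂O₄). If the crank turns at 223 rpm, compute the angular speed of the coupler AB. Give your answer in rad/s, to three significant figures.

ω₂ = 23.35 rad/s (from 223 rpm).
Differentiating the loop-closure r₂e^{iθ₂}+r₃e^{iθ₃}=r₁+r₄e^{iθ₄} gives r₂ω₂e^{iθ₂}+r₃ω₃e^{iθ₃}=r₄ω₄e^{iθ₄}.
Eliminating the other unknown: ω₃ = r₂ω₂ sin(θ₄−θ₂) / [r₃ sin(θ₃−θ₄)].
Numerator sine = +0.42578; denominator sine = +0.97778.
Result = 0.1105·23.35·(+0.42578) / (0.3833·(+0.97778)) = +2.9316 rad/s; magnitude 2.9316 rad/s.

2.93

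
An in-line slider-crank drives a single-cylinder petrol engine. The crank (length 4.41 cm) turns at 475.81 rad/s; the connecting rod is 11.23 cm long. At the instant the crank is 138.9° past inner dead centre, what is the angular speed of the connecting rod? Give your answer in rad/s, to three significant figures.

146

ω = 475.8 rad/s
The rod makes angle φ with the slider axis where L sinφ = r sinθ; differentiating, L cosφ·φ̇ = r ω cosθ.
L cosφ = √(L² − r² sin²θ) = 0.10849 m.
|ω_rod| = r ω |cosθ| / √(L² − r² sin²θ) = 0.0441·475.8·0.75356/0.10849 = 145.74 rad/s.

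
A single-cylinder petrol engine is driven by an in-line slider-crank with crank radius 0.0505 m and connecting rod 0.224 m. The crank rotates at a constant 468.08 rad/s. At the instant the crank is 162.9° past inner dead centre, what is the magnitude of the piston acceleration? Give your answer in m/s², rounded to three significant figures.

ω = 468.1 rad/s
x(θ) = r cosθ + √(L² − r² sin²θ); with ω constant, a = ω²·d²x/dθ².
d²x/dθ² = −r cosθ − r²(cos2θ)/√u − r⁴ sin²2θ/(4u^{3/2}),  u = L² − r² sin²θ = 0.0499555 m².
Substituting r = 0.0505 m, L = 0.224 m, θ = 162.9°: d²x/dθ² = +0.038784 m.
a = ω²·d²x/dθ² = (468.1)²·(+0.038784) = +8497.6 m/s²;  |a| = 8497.6 m/s².

8500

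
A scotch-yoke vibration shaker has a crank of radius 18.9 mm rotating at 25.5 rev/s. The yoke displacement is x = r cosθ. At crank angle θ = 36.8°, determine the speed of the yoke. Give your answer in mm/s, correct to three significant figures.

ω = 160.2 rad/s (from 25.5 rev/s).
x = r cosθ ⇒ ẋ = −rω sinθ.
|v| = rω|sinθ| = 0.0189·160.2·|sin 36.8°| = 1.814 m/s = 1814 mm/s.

1810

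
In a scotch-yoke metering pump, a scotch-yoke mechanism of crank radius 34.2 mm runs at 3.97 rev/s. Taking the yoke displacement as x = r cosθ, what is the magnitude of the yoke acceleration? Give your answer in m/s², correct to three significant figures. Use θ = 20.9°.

19.9

ω = 24.94 rad/s (from 3.97 rev/s).
x = r cosθ ⇒ ẍ = −rω² cosθ (ω constant).
|a| = rω²|cosθ| = 0.0342·(24.94)²·|cos 20.9°| = 19.88 m/s².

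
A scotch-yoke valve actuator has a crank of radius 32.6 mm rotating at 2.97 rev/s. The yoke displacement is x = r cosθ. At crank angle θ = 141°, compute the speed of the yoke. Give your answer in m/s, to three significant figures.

0.383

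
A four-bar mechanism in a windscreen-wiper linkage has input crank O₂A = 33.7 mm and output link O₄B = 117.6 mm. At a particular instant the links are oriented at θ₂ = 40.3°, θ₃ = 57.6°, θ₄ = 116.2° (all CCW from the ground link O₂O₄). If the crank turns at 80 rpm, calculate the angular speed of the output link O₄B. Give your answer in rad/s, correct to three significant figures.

0.836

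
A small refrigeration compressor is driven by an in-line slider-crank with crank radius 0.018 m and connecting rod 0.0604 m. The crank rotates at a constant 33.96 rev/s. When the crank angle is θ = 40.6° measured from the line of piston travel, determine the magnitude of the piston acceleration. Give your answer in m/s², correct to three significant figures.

ω = 2π·34 = 213.4 rad/s
x(θ) = r cosθ + √(L² − r² sin²θ); with ω constant, a = ω²·d²x/dθ².
d²x/dθ² = −r cosθ − r²(cos2θ)/√u − r⁴ sin²2θ/(4u^{3/2}),  u = L² − r² sin²θ = 0.00351094 m².
Substituting r = 0.018 m, L = 0.0604 m, θ = 40.6°: d²x/dθ² = -0.014627 m.
a = ω²·d²x/dθ² = (213.4)²·(-0.014627) = -665.95 m/s²;  |a| = 665.95 m/s².

666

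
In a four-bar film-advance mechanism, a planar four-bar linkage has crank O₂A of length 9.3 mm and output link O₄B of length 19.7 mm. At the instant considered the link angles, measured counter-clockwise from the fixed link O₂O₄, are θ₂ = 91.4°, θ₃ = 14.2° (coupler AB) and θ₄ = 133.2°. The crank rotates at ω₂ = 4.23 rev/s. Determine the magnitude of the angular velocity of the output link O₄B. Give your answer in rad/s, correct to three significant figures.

14.0

ω₂ = 26.58 rad/s (from 4.23 rev/s).
Differentiating the loop-closure r₂e^{iθ₂}+r₃e^{iθ₃}=r₁+r₄e^{iθ₄} gives r₂ω₂e^{iθ₂}+r₃ω₃e^{iθ₃}=r₄ω₄e^{iθ₄}.
Eliminating the other unknown: ω₄ = r₂ω₂ sin(θ₂−θ₃) / [r₄ sin(θ₄−θ₃)].
Numerator sine = +0.97515; denominator sine = +0.87462.
Result = 0.0093·26.58·(+0.97515) / (0.0197·(+0.87462)) = +13.989 rad/s; magnitude 13.989 rad/s.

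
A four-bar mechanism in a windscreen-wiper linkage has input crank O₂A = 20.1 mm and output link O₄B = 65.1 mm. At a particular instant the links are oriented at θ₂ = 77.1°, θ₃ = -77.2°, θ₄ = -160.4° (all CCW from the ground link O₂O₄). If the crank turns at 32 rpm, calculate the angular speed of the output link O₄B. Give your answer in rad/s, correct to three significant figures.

ω₂ = 3.351 rad/s (from 32 rpm).
Differentiating the loop-closure r₂e^{iθ₂}+r₃e^{iθ₃}=r₁+r₄e^{iθ₄} gives r₂ω₂e^{iθ₂}+r₃ω₃e^{iθ₃}=r₄ω₄e^{iθ₄}.
Eliminating the other unknown: ω₄ = r₂ω₂ sin(θ₂−θ₃) / [r₄ sin(θ₄−θ₃)].
Numerator sine = +0.43366; denominator sine = -0.99297.
Result = 0.0201·3.351·(+0.43366) / (0.0651·(-0.99297)) = -0.45186 rad/s; magnitude 0.45186 rad/s.

0.452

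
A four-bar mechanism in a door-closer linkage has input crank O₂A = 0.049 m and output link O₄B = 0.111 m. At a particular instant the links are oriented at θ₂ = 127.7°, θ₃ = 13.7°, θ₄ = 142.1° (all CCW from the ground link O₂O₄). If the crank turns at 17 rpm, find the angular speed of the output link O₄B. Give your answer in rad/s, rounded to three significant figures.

0.916

ω₂ = 1.78 rad/s (from 17 rpm).
Differentiating the loop-closure r₂e^{iθ₂}+r₃e^{iθ₃}=r₁+r₄e^{iθ₄} gives r₂ω₂e^{iθ₂}+r₃ω₃e^{iθ₃}=r₄ω₄e^{iθ₄}.
Eliminating the other unknown: ω₄ = r₂ω₂ sin(θ₂−θ₃) / [r₄ sin(θ₄−θ₃)].
Numerator sine = +0.91355; denominator sine = +0.78369.
Result = 0.049·1.78·(+0.91355) / (0.111·(+0.78369)) = +0.91608 rad/s; magnitude 0.91608 rad/s.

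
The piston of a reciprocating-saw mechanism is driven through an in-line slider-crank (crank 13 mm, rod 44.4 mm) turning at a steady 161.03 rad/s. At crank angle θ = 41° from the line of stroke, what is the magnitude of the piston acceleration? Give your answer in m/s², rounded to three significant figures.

ω = 161 rad/s
x(θ) = r cosθ + √(L² − r² sin²θ); with ω constant, a = ω²·d²x/dθ².
d²x/dθ² = −r cosθ − r²(cos2θ)/√u − r⁴ sin²2θ/(4u^{3/2}),  u = L² − r² sin²θ = 0.00189862 m².
Substituting r = 0.013 m, L = 0.0444 m, θ = 41°: d²x/dθ² = -0.010436 m.
a = ω²·d²x/dθ² = (161)²·(-0.010436) = -270.6 m/s²;  |a| = 270.6 m/s².

271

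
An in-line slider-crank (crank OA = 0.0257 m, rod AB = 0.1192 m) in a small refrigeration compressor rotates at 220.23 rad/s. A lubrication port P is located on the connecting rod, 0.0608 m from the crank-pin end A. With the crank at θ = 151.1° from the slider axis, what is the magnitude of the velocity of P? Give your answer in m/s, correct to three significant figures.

ω = 220.2 rad/s.  Crank-pin speed |V_A| = rω = 5.6599 m/s, perpendicular to OA.
Rod angle: sinφ = −(r/L) sinθ ⇒ φ = -5.981°; ω_rod = −rω cosθ/√(L²−r²sin²θ) = +41.797 rad/s.
V_P = V_A + ω_rod × AP, with AP = 0.0608 m along the rod.
Components: V_Px = −rω sinθ − a·ω_rod·sinφ = -2.4705 m/s;  V_Py = rω cosθ + a·ω_rod·cosφ = -2.4276 m/s.
|V_P| = √(V_Px² + V_Py²) = 3.4637 m/s.

3.46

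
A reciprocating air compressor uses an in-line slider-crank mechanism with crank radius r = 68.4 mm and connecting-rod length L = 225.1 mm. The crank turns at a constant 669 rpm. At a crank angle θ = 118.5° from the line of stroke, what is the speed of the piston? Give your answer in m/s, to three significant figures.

ω = 2π·669/60 = 70.06 rad/s
For an in-line slider-crank, x = r cosθ + √(L² − r² sin²θ), so v = −rω sinθ·[1 + r cosθ/√(L² − r² sin²θ)].
With r = 0.0684 m, L = 0.2251 m, θ = 118.5°: √(L² − r² sin²θ) = 0.21693 m.
v = −0.0684·70.06·0.87882·[1 + 0.0684·-0.47716/0.21693] = -3.5776 m/s.
|v| = 3.5776 m/s.

3.58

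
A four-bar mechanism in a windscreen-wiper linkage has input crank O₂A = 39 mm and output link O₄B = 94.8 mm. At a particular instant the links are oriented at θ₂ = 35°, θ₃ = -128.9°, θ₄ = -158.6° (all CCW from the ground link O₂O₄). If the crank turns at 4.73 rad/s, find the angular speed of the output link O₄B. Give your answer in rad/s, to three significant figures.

ω₂ = 4.73 rad/s
Differentiating the loop-closure r₂e^{iθ₂}+r₃e^{iθ₃}=r₁+r₄e^{iθ₄} gives r₂ω₂e^{iθ₂}+r₃ω₃e^{iθ₃}=r₄ω₄e^{iθ₄}.
Eliminating the other unknown: ω₄ = r₂ω₂ sin(θ₂−θ₃) / [r₄ sin(θ₄−θ₃)].
Numerator sine = +0.27731; denominator sine = -0.49546.
Result = 0.039·4.73·(+0.27731) / (0.0948·(-0.49546)) = -1.0891 rad/s; magnitude 1.0891 rad/s.

1.09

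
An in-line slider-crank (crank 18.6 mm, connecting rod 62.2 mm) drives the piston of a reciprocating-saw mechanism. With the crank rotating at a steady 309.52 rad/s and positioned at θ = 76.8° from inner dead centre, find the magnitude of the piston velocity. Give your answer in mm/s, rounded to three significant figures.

ω = 309.5 rad/s
For an in-line slider-crank, x = r cosθ + √(L² − r² sin²θ), so v = −rω sinθ·[1 + r cosθ/√(L² − r² sin²θ)].
With r = 0.0186 m, L = 0.0622 m, θ = 76.8°: √(L² − r² sin²θ) = 0.059506 m.
v = −0.0186·309.5·0.97358·[1 + 0.0186·0.22835/0.059506] = -6.005 m/s.
|v| = 6.005 m/s = 6005 mm/s.

6010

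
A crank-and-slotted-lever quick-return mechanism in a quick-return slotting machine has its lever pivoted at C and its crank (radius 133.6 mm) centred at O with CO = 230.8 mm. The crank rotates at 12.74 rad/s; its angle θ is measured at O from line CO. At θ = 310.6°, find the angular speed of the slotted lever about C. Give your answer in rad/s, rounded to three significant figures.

4.34

ω = 12.74 rad/s
Crank pin A relative to C: A = (d + r cosθ, r sinθ); lever angle φ = atan2(r sinθ, d + r cosθ).
Differentiating tanφ: φ̇ = rω(d cosθ + r)/(d² + r² + 2dr cosθ).
d² + r² + 2dr cosθ = |CA|² = 0.111251 m²;  d cosθ + r = +0.2838 m.
|ω_lever| = |0.1336·12.74·+0.2838| / 0.111251 = 4.3419 rad/s.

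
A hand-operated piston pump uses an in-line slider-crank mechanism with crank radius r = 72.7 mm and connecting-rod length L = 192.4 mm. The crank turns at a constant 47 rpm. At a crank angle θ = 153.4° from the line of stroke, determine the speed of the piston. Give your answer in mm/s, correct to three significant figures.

ω = 2π·47/60 = 4.922 rad/s
For an in-line slider-crank, x = r cosθ + √(L² − r² sin²θ), so v = −rω sinθ·[1 + r cosθ/√(L² − r² sin²θ)].
With r = 0.0727 m, L = 0.1924 m, θ = 153.4°: √(L² − r² sin²θ) = 0.18963 m.
v = −0.0727·4.922·0.44776·[1 + 0.0727·-0.89415/0.18963] = -0.10529 m/s.
|v| = 0.10529 m/s = 105.29 mm/s.

105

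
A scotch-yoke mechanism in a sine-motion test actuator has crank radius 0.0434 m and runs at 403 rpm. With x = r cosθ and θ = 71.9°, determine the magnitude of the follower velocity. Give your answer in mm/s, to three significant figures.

ω = 42.2 rad/s (from 403 rpm).
x = r cosθ ⇒ ẋ = −rω sinθ.
|v| = rω|sinθ| = 0.0434·42.2·|sin 71.9°| = 1.7409 m/s = 1740.9 mm/s.

1740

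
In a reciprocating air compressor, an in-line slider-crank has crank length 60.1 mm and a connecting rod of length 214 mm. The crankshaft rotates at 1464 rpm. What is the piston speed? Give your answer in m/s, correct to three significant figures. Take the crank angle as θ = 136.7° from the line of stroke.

ω = 2π·1464/60 = 153.3 rad/s
For an in-line slider-crank, x = r cosθ + √(L² − r² sin²θ), so v = −rω sinθ·[1 + r cosθ/√(L² − r² sin²θ)].
With r = 0.0601 m, L = 0.214 m, θ = 136.7°: √(L² − r² sin²θ) = 0.20999 m.
v = −0.0601·153.3·0.68582·[1 + 0.0601·-0.72777/0.20999] = -5.0029 m/s.
|v| = 5.0029 m/s.

5.00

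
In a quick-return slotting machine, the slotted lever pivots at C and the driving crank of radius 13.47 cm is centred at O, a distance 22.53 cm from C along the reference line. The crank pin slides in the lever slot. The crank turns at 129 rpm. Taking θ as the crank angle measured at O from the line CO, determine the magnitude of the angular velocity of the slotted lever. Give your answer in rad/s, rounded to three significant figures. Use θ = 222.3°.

ω = 13.51 rad/s (from 129 rpm).
Crank pin A relative to C: A = (d + r cosθ, r sinθ); lever angle φ = atan2(r sinθ, d + r cosθ).
Differentiating tanφ: φ̇ = rω(d cosθ + r)/(d² + r² + 2dr cosθ).
d² + r² + 2dr cosθ = |CA|² = 0.0240117 m²;  d cosθ + r = -0.031939 m.
|ω_lever| = |0.1347·13.51·-0.031939| / 0.0240117 = 2.4204 rad/s.

2.42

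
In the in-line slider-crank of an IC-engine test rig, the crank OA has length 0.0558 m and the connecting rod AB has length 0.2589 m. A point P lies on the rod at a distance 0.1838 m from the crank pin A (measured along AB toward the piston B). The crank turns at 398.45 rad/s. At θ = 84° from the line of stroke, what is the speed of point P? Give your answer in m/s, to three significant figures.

ω = 398.4 rad/s.  Crank-pin speed |V_A| = rω = 22.234 m/s, perpendicular to OA.
Rod angle: sinφ = −(r/L) sinθ ⇒ φ = -12.377°; ω_rod = −rω cosθ/√(L²−r²sin²θ) = -9.1902 rad/s.
V_P = V_A + ω_rod × AP, with AP = 0.1838 m along the rod.
Components: V_Px = −rω sinθ − a·ω_rod·sinφ = -22.474 m/s;  V_Py = rω cosθ + a·ω_rod·cosφ = +0.67414 m/s.
|V_P| = √(V_Px² + V_Py²) = 22.484 m/s.

22.5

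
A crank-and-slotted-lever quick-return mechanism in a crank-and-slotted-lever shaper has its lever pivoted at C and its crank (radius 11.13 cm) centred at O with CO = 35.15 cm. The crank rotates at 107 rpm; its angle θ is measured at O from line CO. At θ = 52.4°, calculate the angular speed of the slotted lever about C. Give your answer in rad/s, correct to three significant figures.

2.21

ω = 11.21 rad/s (from 107 rpm).
Crank pin A relative to C: A = (d + r cosθ, r sinθ); lever angle φ = atan2(r sinθ, d + r cosθ).
Differentiating tanφ: φ̇ = rω(d cosθ + r)/(d² + r² + 2dr cosθ).
d² + r² + 2dr cosθ = |CA|² = 0.18368 m²;  d cosθ + r = +0.32577 m.
|ω_lever| = |0.1113·11.21·+0.32577| / 0.18368 = 2.2118 rad/s.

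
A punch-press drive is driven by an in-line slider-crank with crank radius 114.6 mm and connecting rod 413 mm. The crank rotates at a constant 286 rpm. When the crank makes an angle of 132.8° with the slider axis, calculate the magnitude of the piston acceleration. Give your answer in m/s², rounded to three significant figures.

ω = 2π·286/60 = 29.95 rad/s
x(θ) = r cosθ + √(L² − r² sin²θ); with ω constant, a = ω²·d²x/dθ².
d²x/dθ² = −r cosθ − r²(cos2θ)/√u − r⁴ sin²2θ/(4u^{3/2}),  u = L² − r² sin²θ = 0.163499 m².
Substituting r = 0.1146 m, L = 0.413 m, θ = 132.8°: d²x/dθ² = +0.079707 m.
a = ω²·d²x/dθ² = (29.95)²·(+0.079707) = +71.497 m/s²;  |a| = 71.497 m/s².

71.5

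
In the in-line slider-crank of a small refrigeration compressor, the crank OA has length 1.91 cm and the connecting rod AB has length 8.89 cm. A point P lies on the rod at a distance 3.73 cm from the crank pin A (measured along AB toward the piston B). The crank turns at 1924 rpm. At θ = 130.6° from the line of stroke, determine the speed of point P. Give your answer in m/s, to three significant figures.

ω = 201.5 rad/s.  Crank-pin speed |V_A| = rω = 3.8483 m/s, perpendicular to OA.
Rod angle: sinφ = −(r/L) sinθ ⇒ φ = -9.389°; ω_rod = −rω cosθ/√(L²−r²sin²θ) = +28.553 rad/s.
V_P = V_A + ω_rod × AP, with AP = 0.0373 m along the rod.
Components: V_Px = −rω sinθ − a·ω_rod·sinφ = -2.7482 m/s;  V_Py = rω cosθ + a·ω_rod·cosφ = -1.4536 m/s.
|V_P| = √(V_Px² + V_Py²) = 3.1089 m/s.

3.11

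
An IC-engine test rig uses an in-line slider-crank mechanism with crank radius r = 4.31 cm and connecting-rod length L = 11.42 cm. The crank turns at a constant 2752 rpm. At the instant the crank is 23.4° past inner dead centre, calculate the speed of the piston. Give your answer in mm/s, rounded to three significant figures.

6660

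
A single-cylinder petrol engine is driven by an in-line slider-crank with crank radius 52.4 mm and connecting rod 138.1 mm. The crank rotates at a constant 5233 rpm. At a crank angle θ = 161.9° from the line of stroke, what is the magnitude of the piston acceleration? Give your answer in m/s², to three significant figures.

ω = 2π·5233/60 = 548 rad/s
x(θ) = r cosθ + √(L² − r² sin²θ); with ω constant, a = ω²·d²x/dθ².
d²x/dθ² = −r cosθ − r²(cos2θ)/√u − r⁴ sin²2θ/(4u^{3/2}),  u = L² − r² sin²θ = 0.0188066 m².
Substituting r = 0.0524 m, L = 0.1381 m, θ = 161.9°: d²x/dθ² = +0.033395 m.
a = ω²·d²x/dθ² = (548)²·(+0.033395) = +10029 m/s²;  |a| = 10029 m/s².

10000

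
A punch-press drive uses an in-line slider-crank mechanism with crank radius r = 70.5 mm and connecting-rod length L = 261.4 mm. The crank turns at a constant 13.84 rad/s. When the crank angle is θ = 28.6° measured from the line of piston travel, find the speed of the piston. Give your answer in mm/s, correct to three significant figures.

ω = 13.84 rad/s
For an in-line slider-crank, x = r cosθ + √(L² − r² sin²θ), so v = −rω sinθ·[1 + r cosθ/√(L² − r² sin²θ)].
With r = 0.0705 m, L = 0.2614 m, θ = 28.6°: √(L² − r² sin²θ) = 0.25921 m.
v = −0.0705·13.84·0.47869·[1 + 0.0705·0.87798/0.25921] = -0.5786 m/s.
|v| = 0.5786 m/s = 578.6 mm/s.

579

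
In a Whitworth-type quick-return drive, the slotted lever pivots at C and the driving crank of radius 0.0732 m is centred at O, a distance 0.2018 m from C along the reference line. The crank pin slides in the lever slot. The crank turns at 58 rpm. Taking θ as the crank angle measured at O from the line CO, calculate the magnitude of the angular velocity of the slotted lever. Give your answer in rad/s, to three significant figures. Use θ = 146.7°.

1.98

ω = 6.074 rad/s (from 58 rpm).
Crank pin A relative to C: A = (d + r cosθ, r sinθ); lever angle φ = atan2(r sinθ, d + r cosθ).
Differentiating tanφ: φ̇ = rω(d cosθ + r)/(d² + r² + 2dr cosθ).
d² + r² + 2dr cosθ = |CA|² = 0.0213888 m²;  d cosθ + r = -0.095466 m.
|ω_lever| = |0.0732·6.074·-0.095466| / 0.0213888 = 1.9844 rad/s.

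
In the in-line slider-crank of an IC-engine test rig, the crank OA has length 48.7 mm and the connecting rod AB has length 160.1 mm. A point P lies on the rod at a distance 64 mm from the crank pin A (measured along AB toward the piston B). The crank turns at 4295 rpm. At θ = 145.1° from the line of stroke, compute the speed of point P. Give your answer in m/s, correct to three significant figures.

15.6

ω = 449.8 rad/s.  Crank-pin speed |V_A| = rω = 21.904 m/s, perpendicular to OA.
Rod angle: sinφ = −(r/L) sinθ ⇒ φ = -10.023°; ω_rod = −rω cosθ/√(L²−r²sin²θ) = +113.95 rad/s.
V_P = V_A + ω_rod × AP, with AP = 0.064 m along the rod.
Components: V_Px = −rω sinθ − a·ω_rod·sinφ = -11.263 m/s;  V_Py = rω cosθ + a·ω_rod·cosφ = -10.783 m/s.
|V_P| = √(V_Px² + V_Py²) = 15.593 m/s.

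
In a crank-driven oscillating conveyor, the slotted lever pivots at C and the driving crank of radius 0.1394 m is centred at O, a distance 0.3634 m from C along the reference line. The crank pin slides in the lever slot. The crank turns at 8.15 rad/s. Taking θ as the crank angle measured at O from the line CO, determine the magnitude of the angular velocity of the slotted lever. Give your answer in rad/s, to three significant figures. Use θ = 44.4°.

ω = 8.15 rad/s
Crank pin A relative to C: A = (d + r cosθ, r sinθ); lever angle φ = atan2(r sinθ, d + r cosθ).
Differentiating tanφ: φ̇ = rω(d cosθ + r)/(d² + r² + 2dr cosθ).
d² + r² + 2dr cosθ = |CA|² = 0.223879 m²;  d cosθ + r = +0.39904 m.
|ω_lever| = |0.1394·8.15·+0.39904| / 0.223879 = 2.025 rad/s.

2.02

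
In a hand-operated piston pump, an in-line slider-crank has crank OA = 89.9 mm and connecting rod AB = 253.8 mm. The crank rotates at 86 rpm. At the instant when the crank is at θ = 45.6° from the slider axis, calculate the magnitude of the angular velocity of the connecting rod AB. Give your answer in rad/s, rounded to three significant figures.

ω = 9.006 rad/s (converted from 86 rpm).
The rod makes angle φ with the slider axis where L sinφ = r sinθ; differentiating, L cosφ·φ̇ = r ω cosθ.
L cosφ = √(L² − r² sin²θ) = 0.24554 m.
|ω_rod| = r ω |cosθ| / √(L² − r² sin²θ) = 0.0899·9.006·0.69966/0.24554 = 2.3071 rad/s.

2.31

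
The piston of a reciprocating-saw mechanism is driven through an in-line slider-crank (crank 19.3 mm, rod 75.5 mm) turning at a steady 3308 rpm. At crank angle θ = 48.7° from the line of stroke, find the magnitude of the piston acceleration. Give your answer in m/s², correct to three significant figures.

ω = 2π·3308/60 = 346.4 rad/s
x(θ) = r cosθ + √(L² − r² sin²θ); with ω constant, a = ω²·d²x/dθ².
d²x/dθ² = −r cosθ − r²(cos2θ)/√u − r⁴ sin²2θ/(4u^{3/2}),  u = L² − r² sin²θ = 0.00549002 m².
Substituting r = 0.0193 m, L = 0.0755 m, θ = 48.7°: d²x/dθ² = -0.012174 m.
a = ω²·d²x/dθ² = (346.4)²·(-0.012174) = -1461 m/s²;  |a| = 1461 m/s².

1460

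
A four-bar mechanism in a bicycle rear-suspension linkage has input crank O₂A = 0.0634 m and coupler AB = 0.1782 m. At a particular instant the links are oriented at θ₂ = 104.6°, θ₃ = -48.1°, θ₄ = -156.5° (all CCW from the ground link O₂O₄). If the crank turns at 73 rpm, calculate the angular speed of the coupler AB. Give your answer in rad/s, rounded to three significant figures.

2.83

ω₂ = 7.645 rad/s (from 73 rpm).
Differentiating the loop-closure r₂e^{iθ₂}+r₃e^{iθ₃}=r₁+r₄e^{iθ₄} gives r₂ω₂e^{iθ₂}+r₃ω₃e^{iθ₃}=r₄ω₄e^{iθ₄}.
Eliminating the other unknown: ω₃ = r₂ω₂ sin(θ₄−θ₂) / [r₃ sin(θ₃−θ₄)].
Numerator sine = +0.98796; denominator sine = +0.94888.
Result = 0.0634·7.645·(+0.98796) / (0.1782·(+0.94888)) = +2.8318 rad/s; magnitude 2.8318 rad/s.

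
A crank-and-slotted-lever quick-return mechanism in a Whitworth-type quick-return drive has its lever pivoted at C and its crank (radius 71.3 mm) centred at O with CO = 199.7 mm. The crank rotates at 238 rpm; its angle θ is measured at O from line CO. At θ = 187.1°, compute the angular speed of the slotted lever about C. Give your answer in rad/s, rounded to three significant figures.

13.5

ω = 24.92 rad/s (from 238 rpm).
Crank pin A relative to C: A = (d + r cosθ, r sinθ); lever angle φ = atan2(r sinθ, d + r cosθ).
Differentiating tanφ: φ̇ = rω(d cosθ + r)/(d² + r² + 2dr cosθ).
d² + r² + 2dr cosθ = |CA|² = 0.0167049 m²;  d cosθ + r = -0.12687 m.
|ω_lever| = |0.0713·24.92·-0.12687| / 0.0167049 = 13.496 rad/s.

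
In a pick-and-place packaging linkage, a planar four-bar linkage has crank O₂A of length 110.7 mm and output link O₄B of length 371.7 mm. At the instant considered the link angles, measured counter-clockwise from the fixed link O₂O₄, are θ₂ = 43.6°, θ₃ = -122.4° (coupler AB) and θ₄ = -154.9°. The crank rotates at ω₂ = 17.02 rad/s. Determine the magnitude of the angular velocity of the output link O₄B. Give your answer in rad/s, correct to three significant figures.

2.28

ω₂ = 17.02 rad/s
Differentiating the loop-closure r₂e^{iθ₂}+r₃e^{iθ₃}=r₁+r₄e^{iθ₄} gives r₂ω₂e^{iθ₂}+r₃ω₃e^{iθ₃}=r₄ω₄e^{iθ₄}.
Eliminating the other unknown: ω₄ = r₂ω₂ sin(θ₂−θ₃) / [r₄ sin(θ₄−θ₃)].
Numerator sine = +0.24192; denominator sine = -0.53730.
Result = 0.1107·17.02·(+0.24192) / (0.3717·(-0.53730)) = -2.2823 rad/s; magnitude 2.2823 rad/s.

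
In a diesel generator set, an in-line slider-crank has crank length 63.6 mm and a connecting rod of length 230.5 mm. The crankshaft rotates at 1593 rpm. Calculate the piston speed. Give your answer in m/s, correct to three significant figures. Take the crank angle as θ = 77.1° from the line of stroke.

ω = 2π·1593/60 = 166.8 rad/s
For an in-line slider-crank, x = r cosθ + √(L² − r² sin²θ), so v = −rω sinθ·[1 + r cosθ/√(L² − r² sin²θ)].
With r = 0.0636 m, L = 0.2305 m, θ = 77.1°: √(L² − r² sin²θ) = 0.22201 m.
v = −0.0636·166.8·0.97476·[1 + 0.0636·0.22325/0.22201] = -11.003 m/s.
|v| = 11.003 m/s.

11.0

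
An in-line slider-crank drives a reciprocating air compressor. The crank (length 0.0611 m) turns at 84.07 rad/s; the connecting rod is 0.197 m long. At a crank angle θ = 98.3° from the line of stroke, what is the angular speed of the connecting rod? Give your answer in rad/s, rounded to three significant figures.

3.95

ω = 84.07 rad/s
The rod makes angle φ with the slider axis where L sinφ = r sinθ; differentiating, L cosφ·φ̇ = r ω cosθ.
L cosφ = √(L² − r² sin²θ) = 0.18749 m.
|ω_rod| = r ω |cosθ| / √(L² − r² sin²θ) = 0.0611·84.07·0.14436/0.18749 = 3.9549 rad/s.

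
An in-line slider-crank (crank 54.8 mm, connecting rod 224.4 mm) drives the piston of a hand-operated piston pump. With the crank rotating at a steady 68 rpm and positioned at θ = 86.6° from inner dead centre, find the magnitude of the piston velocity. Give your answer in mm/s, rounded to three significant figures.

ω = 2π·68/60 = 7.121 rad/s
For an in-line slider-crank, x = r cosθ + √(L² − r² sin²θ), so v = −rω sinθ·[1 + r cosθ/√(L² − r² sin²θ)].
With r = 0.0548 m, L = 0.2244 m, θ = 86.6°: √(L² − r² sin²θ) = 0.21763 m.
v = −0.0548·7.121·0.99824·[1 + 0.0548·0.05931/0.21763] = -0.39536 m/s.
|v| = 0.39536 m/s = 395.36 mm/s.

395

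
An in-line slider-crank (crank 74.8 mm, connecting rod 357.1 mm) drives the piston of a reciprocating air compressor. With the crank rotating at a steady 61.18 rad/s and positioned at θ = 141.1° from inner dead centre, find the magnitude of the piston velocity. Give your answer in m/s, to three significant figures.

2.40

ω = 61.18 rad/s
For an in-line slider-crank, x = r cosθ + √(L² − r² sin²θ), so v = −rω sinθ·[1 + r cosθ/√(L² − r² sin²θ)].
With r = 0.0748 m, L = 0.3571 m, θ = 141.1°: √(L² − r² sin²θ) = 0.354 m.
v = −0.0748·61.18·0.62796·[1 + 0.0748·-0.77824/0.354] = -2.4012 m/s.
|v| = 2.4012 m/s.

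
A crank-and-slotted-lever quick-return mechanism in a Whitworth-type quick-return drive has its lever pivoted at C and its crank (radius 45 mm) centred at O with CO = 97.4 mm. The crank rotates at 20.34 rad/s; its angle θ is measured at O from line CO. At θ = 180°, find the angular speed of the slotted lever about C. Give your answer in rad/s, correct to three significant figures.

ω = 20.34 rad/s
Crank pin A relative to C: A = (d + r cosθ, r sinθ); lever angle φ = atan2(r sinθ, d + r cosθ).
Differentiating tanφ: φ̇ = rω(d cosθ + r)/(d² + r² + 2dr cosθ).
d² + r² + 2dr cosθ = |CA|² = 0.00274576 m²;  d cosθ + r = -0.0524 m.
|ω_lever| = |0.045·20.34·-0.0524| / 0.00274576 = 17.468 rad/s.

17.5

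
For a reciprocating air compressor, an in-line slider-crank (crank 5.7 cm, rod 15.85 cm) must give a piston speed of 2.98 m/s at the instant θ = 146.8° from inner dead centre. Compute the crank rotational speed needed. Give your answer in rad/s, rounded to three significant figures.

138

For an in-line slider-crank, |v_piston| = rω|sinθ|·[1 + r cosθ/√(L² − r² sin²θ)].
With r = 0.057 m, L = 0.1585 m, θ = 146.8°: the bracketed kinematic factor |dx/dθ| = 0.021632 m.
ω = v/|dx/dθ| = 2.98/0.021632 = 137.76 rad/s.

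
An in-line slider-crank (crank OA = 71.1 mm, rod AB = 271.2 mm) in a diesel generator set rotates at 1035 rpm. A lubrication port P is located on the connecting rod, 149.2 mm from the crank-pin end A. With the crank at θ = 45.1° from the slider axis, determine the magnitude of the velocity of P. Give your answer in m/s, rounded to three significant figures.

6.50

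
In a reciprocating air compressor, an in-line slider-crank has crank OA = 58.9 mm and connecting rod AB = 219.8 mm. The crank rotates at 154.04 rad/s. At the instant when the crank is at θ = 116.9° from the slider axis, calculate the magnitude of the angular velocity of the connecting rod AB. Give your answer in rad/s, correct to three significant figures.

19.2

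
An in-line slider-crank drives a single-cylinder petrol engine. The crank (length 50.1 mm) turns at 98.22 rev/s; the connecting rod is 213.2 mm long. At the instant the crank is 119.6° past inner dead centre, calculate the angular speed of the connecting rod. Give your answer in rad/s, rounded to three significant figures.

73.2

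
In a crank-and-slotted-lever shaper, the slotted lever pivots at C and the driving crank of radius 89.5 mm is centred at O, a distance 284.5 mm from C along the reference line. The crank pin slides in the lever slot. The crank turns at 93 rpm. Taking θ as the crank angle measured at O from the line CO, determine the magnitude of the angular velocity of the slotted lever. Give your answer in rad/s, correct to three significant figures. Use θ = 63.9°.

1.68

ω = 9.739 rad/s (from 93 rpm).
Crank pin A relative to C: A = (d + r cosθ, r sinθ); lever angle φ = atan2(r sinθ, d + r cosθ).
Differentiating tanφ: φ̇ = rω(d cosθ + r)/(d² + r² + 2dr cosθ).
d² + r² + 2dr cosθ = |CA|² = 0.111355 m²;  d cosθ + r = +0.21466 m.
|ω_lever| = |0.0895·9.739·+0.21466| / 0.111355 = 1.6803 rad/s.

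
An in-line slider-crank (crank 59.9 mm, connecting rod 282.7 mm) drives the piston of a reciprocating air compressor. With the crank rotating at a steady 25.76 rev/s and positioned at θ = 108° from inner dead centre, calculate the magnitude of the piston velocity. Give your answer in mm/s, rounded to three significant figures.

ω = 2π·25.8 = 161.9 rad/s
For an in-line slider-crank, x = r cosθ + √(L² − r² sin²θ), so v = −rω sinθ·[1 + r cosθ/√(L² − r² sin²θ)].
With r = 0.0599 m, L = 0.2827 m, θ = 108°: √(L² − r² sin²θ) = 0.2769 m.
v = −0.0599·161.9·0.95106·[1 + 0.0599·-0.30902/0.2769] = -8.6042 m/s.
|v| = 8.6042 m/s = 8604.2 mm/s.

8600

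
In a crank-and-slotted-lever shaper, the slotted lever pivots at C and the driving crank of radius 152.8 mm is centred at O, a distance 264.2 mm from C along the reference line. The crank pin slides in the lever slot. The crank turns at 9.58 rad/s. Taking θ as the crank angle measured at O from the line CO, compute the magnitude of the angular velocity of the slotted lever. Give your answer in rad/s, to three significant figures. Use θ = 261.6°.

ω = 9.58 rad/s
Crank pin A relative to C: A = (d + r cosθ, r sinθ); lever angle φ = atan2(r sinθ, d + r cosθ).
Differentiating tanφ: φ̇ = rω(d cosθ + r)/(d² + r² + 2dr cosθ).
d² + r² + 2dr cosθ = |CA|² = 0.0813548 m²;  d cosθ + r = +0.1142 m.
|ω_lever| = |0.1528·9.58·+0.1142| / 0.0813548 = 2.0549 rad/s.

2.05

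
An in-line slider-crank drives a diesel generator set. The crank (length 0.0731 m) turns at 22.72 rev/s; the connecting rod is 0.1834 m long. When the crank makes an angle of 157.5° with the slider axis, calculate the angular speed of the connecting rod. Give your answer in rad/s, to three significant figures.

ω = 142.8 rad/s (converted from 22.72 rev/s).
The rod makes angle φ with the slider axis where L sinφ = r sinθ; differentiating, L cosφ·φ̇ = r ω cosθ.
L cosφ = √(L² − r² sin²θ) = 0.18125 m.
|ω_rod| = r ω |cosθ| / √(L² − r² sin²θ) = 0.0731·142.8·0.92388/0.18125 = 53.19 rad/s.

53.2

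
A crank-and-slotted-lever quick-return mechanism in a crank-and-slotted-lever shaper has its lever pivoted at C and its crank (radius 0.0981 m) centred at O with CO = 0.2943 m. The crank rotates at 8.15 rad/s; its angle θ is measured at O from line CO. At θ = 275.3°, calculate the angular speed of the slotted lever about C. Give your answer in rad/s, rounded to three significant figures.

0.986

ω = 8.15 rad/s
Crank pin A relative to C: A = (d + r cosθ, r sinθ); lever angle φ = atan2(r sinθ, d + r cosθ).
Differentiating tanφ: φ̇ = rω(d cosθ + r)/(d² + r² + 2dr cosθ).
d² + r² + 2dr cosθ = |CA|² = 0.10157 m²;  d cosθ + r = +0.12528 m.
|ω_lever| = |0.0981·8.15·+0.12528| / 0.10157 = 0.98619 rad/s.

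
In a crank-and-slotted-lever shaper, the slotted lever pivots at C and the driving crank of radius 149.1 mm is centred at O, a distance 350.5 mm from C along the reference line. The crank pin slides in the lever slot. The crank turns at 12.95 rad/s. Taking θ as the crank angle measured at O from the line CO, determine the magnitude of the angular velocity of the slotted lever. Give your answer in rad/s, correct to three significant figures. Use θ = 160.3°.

ω = 12.95 rad/s
Crank pin A relative to C: A = (d + r cosθ, r sinθ); lever angle φ = atan2(r sinθ, d + r cosθ).
Differentiating tanφ: φ̇ = rω(d cosθ + r)/(d² + r² + 2dr cosθ).
d² + r² + 2dr cosθ = |CA|² = 0.0466794 m²;  d cosθ + r = -0.18089 m.
|ω_lever| = |0.1491·12.95·-0.18089| / 0.0466794 = 7.4821 rad/s.

7.48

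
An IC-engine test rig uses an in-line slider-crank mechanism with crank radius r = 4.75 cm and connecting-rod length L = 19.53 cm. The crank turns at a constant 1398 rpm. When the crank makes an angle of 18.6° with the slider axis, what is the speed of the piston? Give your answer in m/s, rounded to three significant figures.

2.73

ω = 2π·1398/60 = 146.4 rad/s
For an in-line slider-crank, x = r cosθ + √(L² − r² sin²θ), so v = −rω sinθ·[1 + r cosθ/√(L² − r² sin²θ)].
With r = 0.0475 m, L = 0.1953 m, θ = 18.6°: √(L² − r² sin²θ) = 0.19471 m.
v = −0.0475·146.4·0.31896·[1 + 0.0475·0.94777/0.19471] = -2.7308 m/s.
|v| = 2.7308 m/s.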